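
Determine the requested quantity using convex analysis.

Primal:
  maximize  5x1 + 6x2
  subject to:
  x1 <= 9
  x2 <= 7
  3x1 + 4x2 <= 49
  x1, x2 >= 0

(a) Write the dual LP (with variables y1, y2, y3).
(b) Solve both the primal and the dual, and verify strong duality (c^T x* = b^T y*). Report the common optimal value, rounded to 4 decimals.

The standard primal-dual pair for 'max c^T x s.t. A x <= b, x >= 0' is:
  Dual:  min b^T y  s.t.  A^T y >= c,  y >= 0.

So the dual LP is:
  minimize  9y1 + 7y2 + 49y3
  subject to:
    y1 + 3y3 >= 5
    y2 + 4y3 >= 6
    y1, y2, y3 >= 0

Solving the primal: x* = (9, 5.5).
  primal value c^T x* = 78.
Solving the dual: y* = (0.5, 0, 1.5).
  dual value b^T y* = 78.
Strong duality: c^T x* = b^T y*. Confirmed.

78


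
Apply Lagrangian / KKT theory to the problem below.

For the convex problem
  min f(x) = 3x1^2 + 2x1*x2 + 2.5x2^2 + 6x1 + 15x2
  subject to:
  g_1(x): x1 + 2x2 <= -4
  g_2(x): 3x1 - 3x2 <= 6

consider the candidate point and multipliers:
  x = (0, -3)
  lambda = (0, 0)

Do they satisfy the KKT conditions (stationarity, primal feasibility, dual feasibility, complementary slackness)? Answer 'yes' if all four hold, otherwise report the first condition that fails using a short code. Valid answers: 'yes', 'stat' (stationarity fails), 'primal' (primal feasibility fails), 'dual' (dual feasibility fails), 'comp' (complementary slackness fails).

Gradient of f: grad f(x) = Q x + c = (0, 0)
Constraint values g_i(x) = a_i^T x - b_i:
  g_1((0, -3)) = -2
  g_2((0, -3)) = 3
Stationarity residual: grad f(x) + sum_i lambda_i a_i = (0, 0)
  -> stationarity OK
Primal feasibility (all g_i <= 0): FAILS
Dual feasibility (all lambda_i >= 0): OK
Complementary slackness (lambda_i * g_i(x) = 0 for all i): OK

Verdict: the first failing condition is primal_feasibility -> primal.

primal


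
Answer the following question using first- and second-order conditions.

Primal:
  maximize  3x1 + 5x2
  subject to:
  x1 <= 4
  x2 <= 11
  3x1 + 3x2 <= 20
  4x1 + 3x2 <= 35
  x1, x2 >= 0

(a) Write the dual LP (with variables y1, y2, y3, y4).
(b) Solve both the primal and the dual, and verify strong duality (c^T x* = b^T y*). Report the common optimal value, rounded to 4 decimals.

The standard primal-dual pair for 'max c^T x s.t. A x <= b, x >= 0' is:
  Dual:  min b^T y  s.t.  A^T y >= c,  y >= 0.

So the dual LP is:
  minimize  4y1 + 11y2 + 20y3 + 35y4
  subject to:
    y1 + 3y3 + 4y4 >= 3
    y2 + 3y3 + 3y4 >= 5
    y1, y2, y3, y4 >= 0

Solving the primal: x* = (0, 6.6667).
  primal value c^T x* = 33.3333.
Solving the dual: y* = (0, 0, 1.6667, 0).
  dual value b^T y* = 33.3333.
Strong duality: c^T x* = b^T y*. Confirmed.

33.3333


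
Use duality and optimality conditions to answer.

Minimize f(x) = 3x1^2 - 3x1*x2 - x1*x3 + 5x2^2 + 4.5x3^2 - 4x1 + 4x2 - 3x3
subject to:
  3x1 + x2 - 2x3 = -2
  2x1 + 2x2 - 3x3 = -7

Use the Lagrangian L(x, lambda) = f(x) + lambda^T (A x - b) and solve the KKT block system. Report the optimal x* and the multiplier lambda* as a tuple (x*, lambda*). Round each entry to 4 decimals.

Form the Lagrangian:
  L(x, lambda) = (1/2) x^T Q x + c^T x + lambda^T (A x - b)
Stationarity (grad_x L = 0): Q x + c + A^T lambda = 0.
Primal feasibility: A x = b.

This gives the KKT block system:
  [ Q   A^T ] [ x     ]   [-c ]
  [ A    0  ] [ lambda ] = [ b ]

Solving the linear system:
  x*      = (1.3177, -1.4116, 2.2707)
  lambda* = (-9.9696, 12.0193)
  f(x*)   = 23.2334

x* = (1.3177, -1.4116, 2.2707), lambda* = (-9.9696, 12.0193)


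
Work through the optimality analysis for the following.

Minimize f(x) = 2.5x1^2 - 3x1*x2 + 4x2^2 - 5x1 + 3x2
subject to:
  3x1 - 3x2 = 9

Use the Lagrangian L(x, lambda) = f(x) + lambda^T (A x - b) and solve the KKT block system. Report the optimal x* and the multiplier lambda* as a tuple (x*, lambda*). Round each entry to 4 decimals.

Form the Lagrangian:
  L(x, lambda) = (1/2) x^T Q x + c^T x + lambda^T (A x - b)
Stationarity (grad_x L = 0): Q x + c + A^T lambda = 0.
Primal feasibility: A x = b.

This gives the KKT block system:
  [ Q   A^T ] [ x     ]   [-c ]
  [ A    0  ] [ lambda ] = [ b ]

Solving the linear system:
  x*      = (2.4286, -0.5714)
  lambda* = (-2.9524)
  f(x*)   = 6.3571

x* = (2.4286, -0.5714), lambda* = (-2.9524)


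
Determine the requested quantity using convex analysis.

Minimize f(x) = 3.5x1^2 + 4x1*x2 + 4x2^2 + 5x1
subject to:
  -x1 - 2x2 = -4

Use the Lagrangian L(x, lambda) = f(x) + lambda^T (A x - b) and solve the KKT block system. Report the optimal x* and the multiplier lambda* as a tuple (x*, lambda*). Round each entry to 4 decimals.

Form the Lagrangian:
  L(x, lambda) = (1/2) x^T Q x + c^T x + lambda^T (A x - b)
Stationarity (grad_x L = 0): Q x + c + A^T lambda = 0.
Primal feasibility: A x = b.

This gives the KKT block system:
  [ Q   A^T ] [ x     ]   [-c ]
  [ A    0  ] [ lambda ] = [ b ]

Solving the linear system:
  x*      = (-1, 2.5)
  lambda* = (8)
  f(x*)   = 13.5

x* = (-1, 2.5), lambda* = (8)


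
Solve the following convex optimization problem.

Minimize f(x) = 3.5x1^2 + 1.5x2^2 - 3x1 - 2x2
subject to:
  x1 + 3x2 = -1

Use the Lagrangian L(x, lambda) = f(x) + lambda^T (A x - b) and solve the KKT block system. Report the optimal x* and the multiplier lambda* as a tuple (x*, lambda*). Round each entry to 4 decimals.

Form the Lagrangian:
  L(x, lambda) = (1/2) x^T Q x + c^T x + lambda^T (A x - b)
Stationarity (grad_x L = 0): Q x + c + A^T lambda = 0.
Primal feasibility: A x = b.

This gives the KKT block system:
  [ Q   A^T ] [ x     ]   [-c ]
  [ A    0  ] [ lambda ] = [ b ]

Solving the linear system:
  x*      = (0.2727, -0.4242)
  lambda* = (1.0909)
  f(x*)   = 0.5606

x* = (0.2727, -0.4242), lambda* = (1.0909)


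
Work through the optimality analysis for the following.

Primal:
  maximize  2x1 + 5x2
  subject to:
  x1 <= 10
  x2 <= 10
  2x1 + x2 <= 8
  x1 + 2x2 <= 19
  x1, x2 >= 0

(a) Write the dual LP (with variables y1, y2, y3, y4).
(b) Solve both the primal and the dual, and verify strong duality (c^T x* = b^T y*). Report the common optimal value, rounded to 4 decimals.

The standard primal-dual pair for 'max c^T x s.t. A x <= b, x >= 0' is:
  Dual:  min b^T y  s.t.  A^T y >= c,  y >= 0.

So the dual LP is:
  minimize  10y1 + 10y2 + 8y3 + 19y4
  subject to:
    y1 + 2y3 + y4 >= 2
    y2 + y3 + 2y4 >= 5
    y1, y2, y3, y4 >= 0

Solving the primal: x* = (0, 8).
  primal value c^T x* = 40.
Solving the dual: y* = (0, 0, 5, 0).
  dual value b^T y* = 40.
Strong duality: c^T x* = b^T y*. Confirmed.

40


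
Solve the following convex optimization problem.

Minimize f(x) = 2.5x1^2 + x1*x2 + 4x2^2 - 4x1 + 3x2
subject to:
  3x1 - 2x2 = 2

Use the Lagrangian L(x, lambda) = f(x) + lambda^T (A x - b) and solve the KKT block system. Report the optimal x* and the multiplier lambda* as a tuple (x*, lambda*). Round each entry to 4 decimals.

Form the Lagrangian:
  L(x, lambda) = (1/2) x^T Q x + c^T x + lambda^T (A x - b)
Stationarity (grad_x L = 0): Q x + c + A^T lambda = 0.
Primal feasibility: A x = b.

This gives the KKT block system:
  [ Q   A^T ] [ x     ]   [-c ]
  [ A    0  ] [ lambda ] = [ b ]

Solving the linear system:
  x*      = (0.4808, -0.2788)
  lambda* = (0.625)
  f(x*)   = -2.0048

x* = (0.4808, -0.2788), lambda* = (0.625)


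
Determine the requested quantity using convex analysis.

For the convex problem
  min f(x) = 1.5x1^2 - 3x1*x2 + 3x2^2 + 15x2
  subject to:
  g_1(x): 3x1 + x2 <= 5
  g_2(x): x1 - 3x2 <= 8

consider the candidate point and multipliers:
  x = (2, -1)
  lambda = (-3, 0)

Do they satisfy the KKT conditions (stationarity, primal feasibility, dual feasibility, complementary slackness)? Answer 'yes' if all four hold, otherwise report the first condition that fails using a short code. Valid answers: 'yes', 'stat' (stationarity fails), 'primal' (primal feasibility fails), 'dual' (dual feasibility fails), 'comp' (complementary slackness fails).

Gradient of f: grad f(x) = Q x + c = (9, 3)
Constraint values g_i(x) = a_i^T x - b_i:
  g_1((2, -1)) = 0
  g_2((2, -1)) = -3
Stationarity residual: grad f(x) + sum_i lambda_i a_i = (0, 0)
  -> stationarity OK
Primal feasibility (all g_i <= 0): OK
Dual feasibility (all lambda_i >= 0): FAILS
Complementary slackness (lambda_i * g_i(x) = 0 for all i): OK

Verdict: the first failing condition is dual_feasibility -> dual.

dual


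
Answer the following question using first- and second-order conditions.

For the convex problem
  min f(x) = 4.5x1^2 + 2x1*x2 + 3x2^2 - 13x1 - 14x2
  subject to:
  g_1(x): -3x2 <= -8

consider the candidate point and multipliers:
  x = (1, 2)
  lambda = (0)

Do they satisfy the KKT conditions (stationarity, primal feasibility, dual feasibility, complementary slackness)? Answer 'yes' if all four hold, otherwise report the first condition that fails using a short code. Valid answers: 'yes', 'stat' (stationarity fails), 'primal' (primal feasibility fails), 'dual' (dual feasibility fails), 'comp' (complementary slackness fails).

Gradient of f: grad f(x) = Q x + c = (0, 0)
Constraint values g_i(x) = a_i^T x - b_i:
  g_1((1, 2)) = 2
Stationarity residual: grad f(x) + sum_i lambda_i a_i = (0, 0)
  -> stationarity OK
Primal feasibility (all g_i <= 0): FAILS
Dual feasibility (all lambda_i >= 0): OK
Complementary slackness (lambda_i * g_i(x) = 0 for all i): OK

Verdict: the first failing condition is primal_feasibility -> primal.

primal


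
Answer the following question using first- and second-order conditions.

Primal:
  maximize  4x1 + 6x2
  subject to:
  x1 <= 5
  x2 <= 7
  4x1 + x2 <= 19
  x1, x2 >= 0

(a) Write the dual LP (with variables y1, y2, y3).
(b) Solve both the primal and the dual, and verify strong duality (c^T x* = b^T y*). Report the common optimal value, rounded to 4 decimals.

The standard primal-dual pair for 'max c^T x s.t. A x <= b, x >= 0' is:
  Dual:  min b^T y  s.t.  A^T y >= c,  y >= 0.

So the dual LP is:
  minimize  5y1 + 7y2 + 19y3
  subject to:
    y1 + 4y3 >= 4
    y2 + y3 >= 6
    y1, y2, y3 >= 0

Solving the primal: x* = (3, 7).
  primal value c^T x* = 54.
Solving the dual: y* = (0, 5, 1).
  dual value b^T y* = 54.
Strong duality: c^T x* = b^T y*. Confirmed.

54


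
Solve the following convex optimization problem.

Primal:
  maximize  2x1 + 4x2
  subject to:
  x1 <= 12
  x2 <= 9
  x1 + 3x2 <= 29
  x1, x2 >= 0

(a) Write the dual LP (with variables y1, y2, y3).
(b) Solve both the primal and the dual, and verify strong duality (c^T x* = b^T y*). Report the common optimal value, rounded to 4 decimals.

The standard primal-dual pair for 'max c^T x s.t. A x <= b, x >= 0' is:
  Dual:  min b^T y  s.t.  A^T y >= c,  y >= 0.

So the dual LP is:
  minimize  12y1 + 9y2 + 29y3
  subject to:
    y1 + y3 >= 2
    y2 + 3y3 >= 4
    y1, y2, y3 >= 0

Solving the primal: x* = (12, 5.6667).
  primal value c^T x* = 46.6667.
Solving the dual: y* = (0.6667, 0, 1.3333).
  dual value b^T y* = 46.6667.
Strong duality: c^T x* = b^T y*. Confirmed.

46.6667


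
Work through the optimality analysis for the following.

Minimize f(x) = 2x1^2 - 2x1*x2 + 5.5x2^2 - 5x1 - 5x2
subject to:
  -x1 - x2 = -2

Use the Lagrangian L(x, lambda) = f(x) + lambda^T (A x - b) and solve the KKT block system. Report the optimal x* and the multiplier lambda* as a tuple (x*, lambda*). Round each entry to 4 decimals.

Form the Lagrangian:
  L(x, lambda) = (1/2) x^T Q x + c^T x + lambda^T (A x - b)
Stationarity (grad_x L = 0): Q x + c + A^T lambda = 0.
Primal feasibility: A x = b.

This gives the KKT block system:
  [ Q   A^T ] [ x     ]   [-c ]
  [ A    0  ] [ lambda ] = [ b ]

Solving the linear system:
  x*      = (1.3684, 0.6316)
  lambda* = (-0.7895)
  f(x*)   = -5.7895

x* = (1.3684, 0.6316), lambda* = (-0.7895)


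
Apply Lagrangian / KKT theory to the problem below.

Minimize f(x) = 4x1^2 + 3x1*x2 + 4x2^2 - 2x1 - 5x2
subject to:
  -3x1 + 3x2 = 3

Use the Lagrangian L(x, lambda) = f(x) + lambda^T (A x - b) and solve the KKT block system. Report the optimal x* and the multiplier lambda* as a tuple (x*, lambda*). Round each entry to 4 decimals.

Form the Lagrangian:
  L(x, lambda) = (1/2) x^T Q x + c^T x + lambda^T (A x - b)
Stationarity (grad_x L = 0): Q x + c + A^T lambda = 0.
Primal feasibility: A x = b.

This gives the KKT block system:
  [ Q   A^T ] [ x     ]   [-c ]
  [ A    0  ] [ lambda ] = [ b ]

Solving the linear system:
  x*      = (-0.1818, 0.8182)
  lambda* = (-0.3333)
  f(x*)   = -1.3636

x* = (-0.1818, 0.8182), lambda* = (-0.3333)


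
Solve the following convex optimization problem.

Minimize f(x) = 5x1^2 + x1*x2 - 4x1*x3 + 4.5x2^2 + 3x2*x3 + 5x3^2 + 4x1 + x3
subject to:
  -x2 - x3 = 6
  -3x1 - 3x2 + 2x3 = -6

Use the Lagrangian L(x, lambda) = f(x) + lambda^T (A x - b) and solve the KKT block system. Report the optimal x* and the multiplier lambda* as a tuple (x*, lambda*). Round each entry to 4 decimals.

Form the Lagrangian:
  L(x, lambda) = (1/2) x^T Q x + c^T x + lambda^T (A x - b)
Stationarity (grad_x L = 0): Q x + c + A^T lambda = 0.
Primal feasibility: A x = b.

This gives the KKT block system:
  [ Q   A^T ] [ x     ]   [-c ]
  [ A    0  ] [ lambda ] = [ b ]

Solving the linear system:
  x*      = (-0.7788, -0.7327, -5.2673)
  lambda* = (-39.7235, 5.5161)
  f(x*)   = 131.5276

x* = (-0.7788, -0.7327, -5.2673), lambda* = (-39.7235, 5.5161)


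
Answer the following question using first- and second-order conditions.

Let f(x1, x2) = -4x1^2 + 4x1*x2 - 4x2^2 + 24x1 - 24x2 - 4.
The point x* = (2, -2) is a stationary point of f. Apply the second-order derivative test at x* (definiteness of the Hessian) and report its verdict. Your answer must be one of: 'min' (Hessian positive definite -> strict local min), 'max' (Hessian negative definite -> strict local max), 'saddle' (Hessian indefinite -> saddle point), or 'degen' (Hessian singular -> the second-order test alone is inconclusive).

Compute the Hessian H = grad^2 f:
  H = [[-8, 4], [4, -8]]
Verify stationarity: grad f(x*) = H x* + g = (0, 0).
Eigenvalues of H: -12, -4.
Both eigenvalues < 0, so H is negative definite -> x* is a strict local max.

max


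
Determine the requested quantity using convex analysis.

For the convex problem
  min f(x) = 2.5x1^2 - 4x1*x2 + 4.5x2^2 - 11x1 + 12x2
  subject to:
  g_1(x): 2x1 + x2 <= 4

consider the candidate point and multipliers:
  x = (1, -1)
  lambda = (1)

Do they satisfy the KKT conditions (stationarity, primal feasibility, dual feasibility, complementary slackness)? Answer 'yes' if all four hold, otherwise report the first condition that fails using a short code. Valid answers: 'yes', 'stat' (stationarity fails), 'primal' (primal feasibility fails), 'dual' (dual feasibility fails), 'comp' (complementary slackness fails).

Gradient of f: grad f(x) = Q x + c = (-2, -1)
Constraint values g_i(x) = a_i^T x - b_i:
  g_1((1, -1)) = -3
Stationarity residual: grad f(x) + sum_i lambda_i a_i = (0, 0)
  -> stationarity OK
Primal feasibility (all g_i <= 0): OK
Dual feasibility (all lambda_i >= 0): OK
Complementary slackness (lambda_i * g_i(x) = 0 for all i): FAILS

Verdict: the first failing condition is complementary_slackness -> comp.

comp


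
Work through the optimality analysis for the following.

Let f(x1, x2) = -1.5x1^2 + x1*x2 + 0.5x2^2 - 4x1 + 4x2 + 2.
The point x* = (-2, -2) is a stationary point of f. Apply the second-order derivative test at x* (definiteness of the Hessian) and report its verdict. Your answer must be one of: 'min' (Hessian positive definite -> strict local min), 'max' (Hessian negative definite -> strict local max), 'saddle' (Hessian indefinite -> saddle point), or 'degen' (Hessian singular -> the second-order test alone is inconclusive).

Compute the Hessian H = grad^2 f:
  H = [[-3, 1], [1, 1]]
Verify stationarity: grad f(x*) = H x* + g = (0, 0).
Eigenvalues of H: -3.2361, 1.2361.
Eigenvalues have mixed signs, so H is indefinite -> x* is a saddle point.

saddle


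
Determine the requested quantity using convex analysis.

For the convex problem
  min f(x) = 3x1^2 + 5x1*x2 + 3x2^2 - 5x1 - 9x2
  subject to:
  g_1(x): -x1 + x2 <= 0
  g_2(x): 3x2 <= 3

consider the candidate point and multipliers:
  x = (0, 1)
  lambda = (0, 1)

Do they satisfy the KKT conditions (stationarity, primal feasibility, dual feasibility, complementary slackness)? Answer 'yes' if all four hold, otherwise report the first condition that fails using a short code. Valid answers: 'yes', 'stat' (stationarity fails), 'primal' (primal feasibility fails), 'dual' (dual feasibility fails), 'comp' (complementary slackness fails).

Gradient of f: grad f(x) = Q x + c = (0, -3)
Constraint values g_i(x) = a_i^T x - b_i:
  g_1((0, 1)) = 1
  g_2((0, 1)) = 0
Stationarity residual: grad f(x) + sum_i lambda_i a_i = (0, 0)
  -> stationarity OK
Primal feasibility (all g_i <= 0): FAILS
Dual feasibility (all lambda_i >= 0): OK
Complementary slackness (lambda_i * g_i(x) = 0 for all i): OK

Verdict: the first failing condition is primal_feasibility -> primal.

primal


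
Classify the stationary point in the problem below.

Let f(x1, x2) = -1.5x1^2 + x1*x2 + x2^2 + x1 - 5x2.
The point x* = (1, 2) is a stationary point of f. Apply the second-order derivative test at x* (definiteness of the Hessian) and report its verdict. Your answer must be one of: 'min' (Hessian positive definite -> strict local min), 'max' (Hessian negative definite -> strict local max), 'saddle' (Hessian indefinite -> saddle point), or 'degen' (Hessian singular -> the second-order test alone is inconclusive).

Compute the Hessian H = grad^2 f:
  H = [[-3, 1], [1, 2]]
Verify stationarity: grad f(x*) = H x* + g = (0, 0).
Eigenvalues of H: -3.1926, 2.1926.
Eigenvalues have mixed signs, so H is indefinite -> x* is a saddle point.

saddle


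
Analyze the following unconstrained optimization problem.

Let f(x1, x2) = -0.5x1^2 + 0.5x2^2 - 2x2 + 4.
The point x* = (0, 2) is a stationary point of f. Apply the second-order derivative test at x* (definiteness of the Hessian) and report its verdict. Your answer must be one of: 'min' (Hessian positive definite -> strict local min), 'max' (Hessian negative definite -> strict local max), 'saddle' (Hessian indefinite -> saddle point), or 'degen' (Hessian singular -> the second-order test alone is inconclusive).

Compute the Hessian H = grad^2 f:
  H = [[-1, 0], [0, 1]]
Verify stationarity: grad f(x*) = H x* + g = (0, 0).
Eigenvalues of H: -1, 1.
Eigenvalues have mixed signs, so H is indefinite -> x* is a saddle point.

saddle


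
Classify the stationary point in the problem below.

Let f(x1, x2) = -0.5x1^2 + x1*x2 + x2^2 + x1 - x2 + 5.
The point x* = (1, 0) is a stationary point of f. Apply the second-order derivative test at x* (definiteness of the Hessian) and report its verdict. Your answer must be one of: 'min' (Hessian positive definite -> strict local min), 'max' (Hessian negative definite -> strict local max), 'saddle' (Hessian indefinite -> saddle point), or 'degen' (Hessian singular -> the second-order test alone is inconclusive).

Compute the Hessian H = grad^2 f:
  H = [[-1, 1], [1, 2]]
Verify stationarity: grad f(x*) = H x* + g = (0, 0).
Eigenvalues of H: -1.3028, 2.3028.
Eigenvalues have mixed signs, so H is indefinite -> x* is a saddle point.

saddle


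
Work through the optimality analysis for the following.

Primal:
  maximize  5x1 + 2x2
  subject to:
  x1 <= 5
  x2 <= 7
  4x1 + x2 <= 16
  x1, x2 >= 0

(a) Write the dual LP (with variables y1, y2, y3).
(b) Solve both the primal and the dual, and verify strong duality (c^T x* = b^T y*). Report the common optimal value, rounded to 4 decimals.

The standard primal-dual pair for 'max c^T x s.t. A x <= b, x >= 0' is:
  Dual:  min b^T y  s.t.  A^T y >= c,  y >= 0.

So the dual LP is:
  minimize  5y1 + 7y2 + 16y3
  subject to:
    y1 + 4y3 >= 5
    y2 + y3 >= 2
    y1, y2, y3 >= 0

Solving the primal: x* = (2.25, 7).
  primal value c^T x* = 25.25.
Solving the dual: y* = (0, 0.75, 1.25).
  dual value b^T y* = 25.25.
Strong duality: c^T x* = b^T y*. Confirmed.

25.25


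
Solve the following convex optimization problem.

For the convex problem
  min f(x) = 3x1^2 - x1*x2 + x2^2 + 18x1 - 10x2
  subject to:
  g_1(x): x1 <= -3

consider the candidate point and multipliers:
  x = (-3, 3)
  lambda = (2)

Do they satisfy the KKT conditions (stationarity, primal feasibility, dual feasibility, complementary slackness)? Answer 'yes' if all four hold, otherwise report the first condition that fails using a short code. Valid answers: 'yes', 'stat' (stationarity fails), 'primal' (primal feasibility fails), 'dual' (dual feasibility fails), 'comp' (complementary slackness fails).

Gradient of f: grad f(x) = Q x + c = (-3, -1)
Constraint values g_i(x) = a_i^T x - b_i:
  g_1((-3, 3)) = 0
Stationarity residual: grad f(x) + sum_i lambda_i a_i = (-1, -1)
  -> stationarity FAILS
Primal feasibility (all g_i <= 0): OK
Dual feasibility (all lambda_i >= 0): OK
Complementary slackness (lambda_i * g_i(x) = 0 for all i): OK

Verdict: the first failing condition is stationarity -> stat.

stat


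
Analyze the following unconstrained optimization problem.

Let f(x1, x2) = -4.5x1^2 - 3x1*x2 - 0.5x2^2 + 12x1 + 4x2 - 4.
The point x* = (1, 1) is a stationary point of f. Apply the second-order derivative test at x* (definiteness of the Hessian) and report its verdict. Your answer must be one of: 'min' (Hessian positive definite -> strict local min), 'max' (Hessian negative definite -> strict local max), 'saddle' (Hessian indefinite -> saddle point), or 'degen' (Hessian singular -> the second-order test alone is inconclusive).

Compute the Hessian H = grad^2 f:
  H = [[-9, -3], [-3, -1]]
Verify stationarity: grad f(x*) = H x* + g = (0, 0).
Eigenvalues of H: -10, 0.
H has a zero eigenvalue (singular; negative semidefinite but not definite), so H is neither positive definite, negative definite, nor indefinite. The second-order test alone is inconclusive -> degen.
(Indeed, f is constant along the null direction of H through x*, so x* is not a strict local extremum.)

degen


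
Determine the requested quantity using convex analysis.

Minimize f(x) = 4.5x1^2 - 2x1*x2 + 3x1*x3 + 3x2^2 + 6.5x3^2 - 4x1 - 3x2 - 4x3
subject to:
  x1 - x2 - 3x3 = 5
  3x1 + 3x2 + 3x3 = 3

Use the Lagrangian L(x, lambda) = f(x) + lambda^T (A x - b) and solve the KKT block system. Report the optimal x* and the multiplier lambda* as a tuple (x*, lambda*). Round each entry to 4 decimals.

Form the Lagrangian:
  L(x, lambda) = (1/2) x^T Q x + c^T x + lambda^T (A x - b)
Stationarity (grad_x L = 0): Q x + c + A^T lambda = 0.
Primal feasibility: A x = b.

This gives the KKT block system:
  [ Q   A^T ] [ x     ]   [-c ]
  [ A    0  ] [ lambda ] = [ b ]

Solving the linear system:
  x*      = (1.7667, 0.4667, -1.2333)
  lambda* = (-5.5, -0.5889)
  f(x*)   = 12.8667

x* = (1.7667, 0.4667, -1.2333), lambda* = (-5.5, -0.5889)


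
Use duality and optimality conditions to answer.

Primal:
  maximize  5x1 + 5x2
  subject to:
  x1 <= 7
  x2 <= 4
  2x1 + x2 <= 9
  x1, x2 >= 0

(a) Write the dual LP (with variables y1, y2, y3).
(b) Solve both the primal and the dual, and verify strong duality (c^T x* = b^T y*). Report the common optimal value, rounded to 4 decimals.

The standard primal-dual pair for 'max c^T x s.t. A x <= b, x >= 0' is:
  Dual:  min b^T y  s.t.  A^T y >= c,  y >= 0.

So the dual LP is:
  minimize  7y1 + 4y2 + 9y3
  subject to:
    y1 + 2y3 >= 5
    y2 + y3 >= 5
    y1, y2, y3 >= 0

Solving the primal: x* = (2.5, 4).
  primal value c^T x* = 32.5.
Solving the dual: y* = (0, 2.5, 2.5).
  dual value b^T y* = 32.5.
Strong duality: c^T x* = b^T y*. Confirmed.

32.5


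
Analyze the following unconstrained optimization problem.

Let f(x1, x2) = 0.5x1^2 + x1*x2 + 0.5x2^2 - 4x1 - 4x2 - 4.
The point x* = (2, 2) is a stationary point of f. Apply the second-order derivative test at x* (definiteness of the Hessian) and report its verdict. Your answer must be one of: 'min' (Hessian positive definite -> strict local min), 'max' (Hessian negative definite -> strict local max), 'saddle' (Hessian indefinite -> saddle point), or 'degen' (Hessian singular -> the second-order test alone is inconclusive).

Compute the Hessian H = grad^2 f:
  H = [[1, 1], [1, 1]]
Verify stationarity: grad f(x*) = H x* + g = (0, 0).
Eigenvalues of H: 0, 2.
H has a zero eigenvalue (singular; positive semidefinite but not definite), so H is neither positive definite, negative definite, nor indefinite. The second-order test alone is inconclusive -> degen.
(Indeed, f is constant along the null direction of H through x*, so x* is not a strict local extremum.)

degen


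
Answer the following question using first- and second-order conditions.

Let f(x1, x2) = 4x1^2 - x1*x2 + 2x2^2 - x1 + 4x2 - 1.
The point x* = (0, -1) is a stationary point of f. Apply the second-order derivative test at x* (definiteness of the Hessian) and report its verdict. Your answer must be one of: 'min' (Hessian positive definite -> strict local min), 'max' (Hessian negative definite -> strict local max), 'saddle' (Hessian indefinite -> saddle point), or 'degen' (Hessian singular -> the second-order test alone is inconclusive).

Compute the Hessian H = grad^2 f:
  H = [[8, -1], [-1, 4]]
Verify stationarity: grad f(x*) = H x* + g = (0, 0).
Eigenvalues of H: 3.7639, 8.2361.
Both eigenvalues > 0, so H is positive definite -> x* is a strict local min.

min


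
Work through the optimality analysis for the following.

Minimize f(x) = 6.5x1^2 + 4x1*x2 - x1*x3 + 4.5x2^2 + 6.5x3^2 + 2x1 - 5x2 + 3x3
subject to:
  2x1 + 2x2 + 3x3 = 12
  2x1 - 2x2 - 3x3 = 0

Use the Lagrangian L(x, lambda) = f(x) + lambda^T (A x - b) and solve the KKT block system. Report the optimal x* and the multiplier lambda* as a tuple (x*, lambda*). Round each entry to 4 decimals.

Form the Lagrangian:
  L(x, lambda) = (1/2) x^T Q x + c^T x + lambda^T (A x - b)
Stationarity (grad_x L = 0): Q x + c + A^T lambda = 0.
Primal feasibility: A x = b.

This gives the KKT block system:
  [ Q   A^T ] [ x     ]   [-c ]
  [ A    0  ] [ lambda ] = [ b ]

Solving the linear system:
  x*      = (3, 0.6992, 1.5338)
  lambda* = (-13.8891, -7.2425)
  f(x*)   = 86.8872

x* = (3, 0.6992, 1.5338), lambda* = (-13.8891, -7.2425)


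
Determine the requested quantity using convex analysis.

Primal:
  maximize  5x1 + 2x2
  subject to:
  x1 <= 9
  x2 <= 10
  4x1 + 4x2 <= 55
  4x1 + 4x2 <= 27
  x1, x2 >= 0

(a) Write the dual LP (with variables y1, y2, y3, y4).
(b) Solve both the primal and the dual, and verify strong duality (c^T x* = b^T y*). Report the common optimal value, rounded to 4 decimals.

The standard primal-dual pair for 'max c^T x s.t. A x <= b, x >= 0' is:
  Dual:  min b^T y  s.t.  A^T y >= c,  y >= 0.

So the dual LP is:
  minimize  9y1 + 10y2 + 55y3 + 27y4
  subject to:
    y1 + 4y3 + 4y4 >= 5
    y2 + 4y3 + 4y4 >= 2
    y1, y2, y3, y4 >= 0

Solving the primal: x* = (6.75, 0).
  primal value c^T x* = 33.75.
Solving the dual: y* = (0, 0, 0, 1.25).
  dual value b^T y* = 33.75.
Strong duality: c^T x* = b^T y*. Confirmed.

33.75


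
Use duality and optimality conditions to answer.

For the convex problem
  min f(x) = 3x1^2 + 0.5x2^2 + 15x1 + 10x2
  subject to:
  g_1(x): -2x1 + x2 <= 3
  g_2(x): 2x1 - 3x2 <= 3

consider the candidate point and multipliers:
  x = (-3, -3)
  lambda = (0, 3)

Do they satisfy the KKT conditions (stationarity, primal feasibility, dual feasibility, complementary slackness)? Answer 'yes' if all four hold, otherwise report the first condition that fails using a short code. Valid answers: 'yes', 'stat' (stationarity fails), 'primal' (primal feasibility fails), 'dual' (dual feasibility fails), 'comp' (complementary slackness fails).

Gradient of f: grad f(x) = Q x + c = (-3, 7)
Constraint values g_i(x) = a_i^T x - b_i:
  g_1((-3, -3)) = 0
  g_2((-3, -3)) = 0
Stationarity residual: grad f(x) + sum_i lambda_i a_i = (3, -2)
  -> stationarity FAILS
Primal feasibility (all g_i <= 0): OK
Dual feasibility (all lambda_i >= 0): OK
Complementary slackness (lambda_i * g_i(x) = 0 for all i): OK

Verdict: the first failing condition is stationarity -> stat.

stat


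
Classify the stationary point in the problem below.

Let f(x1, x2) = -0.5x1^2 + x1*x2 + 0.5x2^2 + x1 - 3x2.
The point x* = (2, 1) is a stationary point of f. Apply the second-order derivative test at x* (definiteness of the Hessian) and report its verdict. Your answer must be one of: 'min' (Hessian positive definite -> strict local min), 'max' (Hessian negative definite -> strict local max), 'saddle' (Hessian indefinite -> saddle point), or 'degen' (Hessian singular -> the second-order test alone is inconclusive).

Compute the Hessian H = grad^2 f:
  H = [[-1, 1], [1, 1]]
Verify stationarity: grad f(x*) = H x* + g = (0, 0).
Eigenvalues of H: -1.4142, 1.4142.
Eigenvalues have mixed signs, so H is indefinite -> x* is a saddle point.

saddle


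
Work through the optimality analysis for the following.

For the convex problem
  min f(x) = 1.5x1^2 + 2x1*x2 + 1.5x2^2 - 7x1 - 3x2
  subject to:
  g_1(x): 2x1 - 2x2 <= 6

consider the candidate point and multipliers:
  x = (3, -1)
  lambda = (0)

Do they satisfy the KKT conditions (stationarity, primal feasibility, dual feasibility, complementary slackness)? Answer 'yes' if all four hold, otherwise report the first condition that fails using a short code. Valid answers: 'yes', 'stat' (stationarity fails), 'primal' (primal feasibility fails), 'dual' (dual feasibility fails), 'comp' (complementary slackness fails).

Gradient of f: grad f(x) = Q x + c = (0, 0)
Constraint values g_i(x) = a_i^T x - b_i:
  g_1((3, -1)) = 2
Stationarity residual: grad f(x) + sum_i lambda_i a_i = (0, 0)
  -> stationarity OK
Primal feasibility (all g_i <= 0): FAILS
Dual feasibility (all lambda_i >= 0): OK
Complementary slackness (lambda_i * g_i(x) = 0 for all i): OK

Verdict: the first failing condition is primal_feasibility -> primal.

primal


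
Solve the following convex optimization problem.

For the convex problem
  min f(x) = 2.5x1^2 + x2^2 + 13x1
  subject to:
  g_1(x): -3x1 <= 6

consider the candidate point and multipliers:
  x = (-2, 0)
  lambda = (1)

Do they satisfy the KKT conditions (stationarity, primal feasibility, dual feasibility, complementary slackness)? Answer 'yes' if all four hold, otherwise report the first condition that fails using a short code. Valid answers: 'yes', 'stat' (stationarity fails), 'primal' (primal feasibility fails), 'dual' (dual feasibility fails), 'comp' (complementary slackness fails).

Gradient of f: grad f(x) = Q x + c = (3, 0)
Constraint values g_i(x) = a_i^T x - b_i:
  g_1((-2, 0)) = 0
Stationarity residual: grad f(x) + sum_i lambda_i a_i = (0, 0)
  -> stationarity OK
Primal feasibility (all g_i <= 0): OK
Dual feasibility (all lambda_i >= 0): OK
Complementary slackness (lambda_i * g_i(x) = 0 for all i): OK

Verdict: yes, KKT holds.

yes


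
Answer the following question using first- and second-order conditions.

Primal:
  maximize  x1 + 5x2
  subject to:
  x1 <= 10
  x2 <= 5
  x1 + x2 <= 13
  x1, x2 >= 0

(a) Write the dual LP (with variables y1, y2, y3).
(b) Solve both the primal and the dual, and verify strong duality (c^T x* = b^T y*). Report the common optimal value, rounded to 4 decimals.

The standard primal-dual pair for 'max c^T x s.t. A x <= b, x >= 0' is:
  Dual:  min b^T y  s.t.  A^T y >= c,  y >= 0.

So the dual LP is:
  minimize  10y1 + 5y2 + 13y3
  subject to:
    y1 + y3 >= 1
    y2 + y3 >= 5
    y1, y2, y3 >= 0

Solving the primal: x* = (8, 5).
  primal value c^T x* = 33.
Solving the dual: y* = (0, 4, 1).
  dual value b^T y* = 33.
Strong duality: c^T x* = b^T y*. Confirmed.

33


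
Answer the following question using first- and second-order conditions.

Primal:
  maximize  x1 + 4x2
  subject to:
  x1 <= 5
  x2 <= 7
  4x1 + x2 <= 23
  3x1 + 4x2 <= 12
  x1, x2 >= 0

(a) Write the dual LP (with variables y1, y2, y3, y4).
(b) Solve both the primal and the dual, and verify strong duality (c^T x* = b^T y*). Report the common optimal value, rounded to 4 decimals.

The standard primal-dual pair for 'max c^T x s.t. A x <= b, x >= 0' is:
  Dual:  min b^T y  s.t.  A^T y >= c,  y >= 0.

So the dual LP is:
  minimize  5y1 + 7y2 + 23y3 + 12y4
  subject to:
    y1 + 4y3 + 3y4 >= 1
    y2 + y3 + 4y4 >= 4
    y1, y2, y3, y4 >= 0

Solving the primal: x* = (0, 3).
  primal value c^T x* = 12.
Solving the dual: y* = (0, 0, 0, 1).
  dual value b^T y* = 12.
Strong duality: c^T x* = b^T y*. Confirmed.

12


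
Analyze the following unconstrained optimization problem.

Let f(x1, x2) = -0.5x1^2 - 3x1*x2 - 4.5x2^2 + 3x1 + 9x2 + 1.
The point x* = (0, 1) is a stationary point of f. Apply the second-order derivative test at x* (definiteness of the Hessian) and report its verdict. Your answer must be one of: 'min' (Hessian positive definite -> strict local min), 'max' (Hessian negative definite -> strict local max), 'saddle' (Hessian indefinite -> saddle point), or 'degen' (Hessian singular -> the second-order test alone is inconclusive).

Compute the Hessian H = grad^2 f:
  H = [[-1, -3], [-3, -9]]
Verify stationarity: grad f(x*) = H x* + g = (0, 0).
Eigenvalues of H: -10, 0.
H has a zero eigenvalue (singular; negative semidefinite but not definite), so H is neither positive definite, negative definite, nor indefinite. The second-order test alone is inconclusive -> degen.
(Indeed, f is constant along the null direction of H through x*, so x* is not a strict local extremum.)

degen


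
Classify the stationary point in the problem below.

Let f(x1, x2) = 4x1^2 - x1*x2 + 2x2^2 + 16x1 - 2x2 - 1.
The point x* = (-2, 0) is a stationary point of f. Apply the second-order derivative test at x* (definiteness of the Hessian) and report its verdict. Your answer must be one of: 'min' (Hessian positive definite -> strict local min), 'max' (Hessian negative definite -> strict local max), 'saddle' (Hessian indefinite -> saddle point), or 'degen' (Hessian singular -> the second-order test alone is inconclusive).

Compute the Hessian H = grad^2 f:
  H = [[8, -1], [-1, 4]]
Verify stationarity: grad f(x*) = H x* + g = (0, 0).
Eigenvalues of H: 3.7639, 8.2361.
Both eigenvalues > 0, so H is positive definite -> x* is a strict local min.

min


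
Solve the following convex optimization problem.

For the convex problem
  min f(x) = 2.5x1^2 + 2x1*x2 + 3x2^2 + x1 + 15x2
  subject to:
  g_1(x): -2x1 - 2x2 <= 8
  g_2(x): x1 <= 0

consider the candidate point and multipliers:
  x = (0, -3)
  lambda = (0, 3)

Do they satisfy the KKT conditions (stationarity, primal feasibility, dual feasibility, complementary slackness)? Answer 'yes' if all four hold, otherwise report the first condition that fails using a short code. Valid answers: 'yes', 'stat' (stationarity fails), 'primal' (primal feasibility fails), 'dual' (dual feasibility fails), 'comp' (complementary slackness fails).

Gradient of f: grad f(x) = Q x + c = (-5, -3)
Constraint values g_i(x) = a_i^T x - b_i:
  g_1((0, -3)) = -2
  g_2((0, -3)) = 0
Stationarity residual: grad f(x) + sum_i lambda_i a_i = (-2, -3)
  -> stationarity FAILS
Primal feasibility (all g_i <= 0): OK
Dual feasibility (all lambda_i >= 0): OK
Complementary slackness (lambda_i * g_i(x) = 0 for all i): OK

Verdict: the first failing condition is stationarity -> stat.

stat


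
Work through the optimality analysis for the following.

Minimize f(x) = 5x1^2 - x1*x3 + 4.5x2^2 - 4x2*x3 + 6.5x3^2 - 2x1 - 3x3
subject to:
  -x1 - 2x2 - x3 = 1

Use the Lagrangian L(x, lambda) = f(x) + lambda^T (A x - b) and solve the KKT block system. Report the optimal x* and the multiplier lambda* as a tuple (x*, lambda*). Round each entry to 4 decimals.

Form the Lagrangian:
  L(x, lambda) = (1/2) x^T Q x + c^T x + lambda^T (A x - b)
Stationarity (grad_x L = 0): Q x + c + A^T lambda = 0.
Primal feasibility: A x = b.

This gives the KKT block system:
  [ Q   A^T ] [ x     ]   [-c ]
  [ A    0  ] [ lambda ] = [ b ]

Solving the linear system:
  x*      = (-0.0033, -0.4661, -0.0644)
  lambda* = (-1.9689)
  f(x*)   = 1.0844

x* = (-0.0033, -0.4661, -0.0644), lambda* = (-1.9689)


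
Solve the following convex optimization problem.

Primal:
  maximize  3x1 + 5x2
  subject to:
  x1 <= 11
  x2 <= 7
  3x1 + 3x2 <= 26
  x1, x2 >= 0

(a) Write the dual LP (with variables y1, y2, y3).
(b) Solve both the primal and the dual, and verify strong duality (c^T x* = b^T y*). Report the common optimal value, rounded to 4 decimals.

The standard primal-dual pair for 'max c^T x s.t. A x <= b, x >= 0' is:
  Dual:  min b^T y  s.t.  A^T y >= c,  y >= 0.

So the dual LP is:
  minimize  11y1 + 7y2 + 26y3
  subject to:
    y1 + 3y3 >= 3
    y2 + 3y3 >= 5
    y1, y2, y3 >= 0

Solving the primal: x* = (1.6667, 7).
  primal value c^T x* = 40.
Solving the dual: y* = (0, 2, 1).
  dual value b^T y* = 40.
Strong duality: c^T x* = b^T y*. Confirmed.

40


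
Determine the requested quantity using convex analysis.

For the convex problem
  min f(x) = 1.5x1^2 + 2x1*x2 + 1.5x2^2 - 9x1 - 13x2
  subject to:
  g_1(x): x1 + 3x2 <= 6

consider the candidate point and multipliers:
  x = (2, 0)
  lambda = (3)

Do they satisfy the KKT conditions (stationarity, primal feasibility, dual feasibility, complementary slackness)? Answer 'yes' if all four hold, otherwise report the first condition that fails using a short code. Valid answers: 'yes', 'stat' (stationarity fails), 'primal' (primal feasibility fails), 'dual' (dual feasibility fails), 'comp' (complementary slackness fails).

Gradient of f: grad f(x) = Q x + c = (-3, -9)
Constraint values g_i(x) = a_i^T x - b_i:
  g_1((2, 0)) = -4
Stationarity residual: grad f(x) + sum_i lambda_i a_i = (0, 0)
  -> stationarity OK
Primal feasibility (all g_i <= 0): OK
Dual feasibility (all lambda_i >= 0): OK
Complementary slackness (lambda_i * g_i(x) = 0 for all i): FAILS

Verdict: the first failing condition is complementary_slackness -> comp.

comp


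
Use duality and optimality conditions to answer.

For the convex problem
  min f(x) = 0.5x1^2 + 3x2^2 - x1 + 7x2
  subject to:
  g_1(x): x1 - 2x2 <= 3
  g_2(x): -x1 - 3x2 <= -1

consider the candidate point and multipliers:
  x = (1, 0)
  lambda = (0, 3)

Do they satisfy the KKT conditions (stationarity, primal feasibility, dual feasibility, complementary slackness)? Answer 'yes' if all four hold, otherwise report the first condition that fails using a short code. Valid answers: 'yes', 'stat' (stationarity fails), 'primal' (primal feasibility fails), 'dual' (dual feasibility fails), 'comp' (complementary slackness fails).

Gradient of f: grad f(x) = Q x + c = (0, 7)
Constraint values g_i(x) = a_i^T x - b_i:
  g_1((1, 0)) = -2
  g_2((1, 0)) = 0
Stationarity residual: grad f(x) + sum_i lambda_i a_i = (-3, -2)
  -> stationarity FAILS
Primal feasibility (all g_i <= 0): OK
Dual feasibility (all lambda_i >= 0): OK
Complementary slackness (lambda_i * g_i(x) = 0 for all i): OK

Verdict: the first failing condition is stationarity -> stat.

stat


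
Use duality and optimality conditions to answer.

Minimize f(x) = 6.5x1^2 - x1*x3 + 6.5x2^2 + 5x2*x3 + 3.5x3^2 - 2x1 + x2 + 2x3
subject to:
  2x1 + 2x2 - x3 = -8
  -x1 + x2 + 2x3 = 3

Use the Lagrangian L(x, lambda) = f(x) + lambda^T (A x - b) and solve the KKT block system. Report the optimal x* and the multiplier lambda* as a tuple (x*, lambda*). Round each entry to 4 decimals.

Form the Lagrangian:
  L(x, lambda) = (1/2) x^T Q x + c^T x + lambda^T (A x - b)
Stationarity (grad_x L = 0): Q x + c + A^T lambda = 0.
Primal feasibility: A x = b.

This gives the KKT block system:
  [ Q   A^T ] [ x     ]   [-c ]
  [ A    0  ] [ lambda ] = [ b ]

Solving the linear system:
  x*      = (-0.8477, -2.0914, 2.1218)
  lambda* = (7.6802, 0.2183)
  f(x*)   = 32.3173

x* = (-0.8477, -2.0914, 2.1218), lambda* = (7.6802, 0.2183)


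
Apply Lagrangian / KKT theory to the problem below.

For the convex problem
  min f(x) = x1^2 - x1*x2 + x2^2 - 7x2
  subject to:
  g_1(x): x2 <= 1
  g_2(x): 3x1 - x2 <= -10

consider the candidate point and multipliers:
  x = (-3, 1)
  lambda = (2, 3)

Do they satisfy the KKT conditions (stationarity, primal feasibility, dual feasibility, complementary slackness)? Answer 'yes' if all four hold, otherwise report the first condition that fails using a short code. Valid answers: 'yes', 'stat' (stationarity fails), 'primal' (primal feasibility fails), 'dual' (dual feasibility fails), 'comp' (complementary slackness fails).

Gradient of f: grad f(x) = Q x + c = (-7, -2)
Constraint values g_i(x) = a_i^T x - b_i:
  g_1((-3, 1)) = 0
  g_2((-3, 1)) = 0
Stationarity residual: grad f(x) + sum_i lambda_i a_i = (2, -3)
  -> stationarity FAILS
Primal feasibility (all g_i <= 0): OK
Dual feasibility (all lambda_i >= 0): OK
Complementary slackness (lambda_i * g_i(x) = 0 for all i): OK

Verdict: the first failing condition is stationarity -> stat.

stat
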